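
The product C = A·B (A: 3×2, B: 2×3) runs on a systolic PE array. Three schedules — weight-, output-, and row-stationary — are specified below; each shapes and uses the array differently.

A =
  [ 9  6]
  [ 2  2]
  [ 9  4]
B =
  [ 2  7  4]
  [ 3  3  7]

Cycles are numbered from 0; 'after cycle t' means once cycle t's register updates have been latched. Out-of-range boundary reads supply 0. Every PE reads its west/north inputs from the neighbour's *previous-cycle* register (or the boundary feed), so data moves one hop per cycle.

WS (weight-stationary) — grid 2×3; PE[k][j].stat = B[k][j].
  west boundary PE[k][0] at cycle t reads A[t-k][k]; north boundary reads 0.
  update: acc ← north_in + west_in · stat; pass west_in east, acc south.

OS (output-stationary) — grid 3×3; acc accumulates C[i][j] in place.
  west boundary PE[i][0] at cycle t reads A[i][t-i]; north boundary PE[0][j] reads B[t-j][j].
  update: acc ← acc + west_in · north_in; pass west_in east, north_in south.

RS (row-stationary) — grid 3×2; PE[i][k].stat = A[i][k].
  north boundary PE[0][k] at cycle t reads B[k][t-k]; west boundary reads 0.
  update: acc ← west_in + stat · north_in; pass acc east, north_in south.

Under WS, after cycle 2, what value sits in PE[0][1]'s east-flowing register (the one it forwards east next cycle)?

Tracing WS — 2×3 array, target PE[0][1]:
  cycle 0: PE[0][0] → acc 18, east 9, south 18
  cycle 0: PE[0][1] → acc 0, east 0, south 0
  cycle 1: PE[0][0] → acc 4, east 2, south 4
  cycle 1: PE[0][1] → acc 63, east 9, south 63
  cycle 2: PE[0][0] → acc 18, east 9, south 18
  cycle 2: PE[0][1] → acc 14, east 2, south 14

register = 2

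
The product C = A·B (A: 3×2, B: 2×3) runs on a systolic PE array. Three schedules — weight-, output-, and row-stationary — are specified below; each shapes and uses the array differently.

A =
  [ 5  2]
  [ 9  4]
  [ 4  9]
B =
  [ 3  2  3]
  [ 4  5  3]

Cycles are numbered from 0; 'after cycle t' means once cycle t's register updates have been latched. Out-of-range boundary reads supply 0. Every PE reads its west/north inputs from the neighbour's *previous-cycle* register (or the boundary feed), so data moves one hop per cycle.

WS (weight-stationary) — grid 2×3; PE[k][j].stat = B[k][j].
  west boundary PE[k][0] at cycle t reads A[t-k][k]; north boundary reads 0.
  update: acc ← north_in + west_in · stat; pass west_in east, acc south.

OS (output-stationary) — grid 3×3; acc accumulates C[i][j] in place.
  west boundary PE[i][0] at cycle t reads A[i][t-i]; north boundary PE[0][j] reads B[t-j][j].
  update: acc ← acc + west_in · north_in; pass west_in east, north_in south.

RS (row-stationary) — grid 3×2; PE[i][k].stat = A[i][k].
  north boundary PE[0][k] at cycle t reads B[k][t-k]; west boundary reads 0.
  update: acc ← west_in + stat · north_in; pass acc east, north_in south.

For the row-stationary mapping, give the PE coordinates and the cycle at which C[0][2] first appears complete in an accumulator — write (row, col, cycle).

(row, col, cycle) = (0, 1, 3)

RS: C[0][2] accumulates in PE[0][1]:
  [0] (0,1) acc=0 (h:0 v:0)
  [1] (0,1) acc=23 (h:23 v:4)
  [2] (0,1) acc=20 (h:20 v:5)
  [3] (0,1) acc=21 (h:21 v:3)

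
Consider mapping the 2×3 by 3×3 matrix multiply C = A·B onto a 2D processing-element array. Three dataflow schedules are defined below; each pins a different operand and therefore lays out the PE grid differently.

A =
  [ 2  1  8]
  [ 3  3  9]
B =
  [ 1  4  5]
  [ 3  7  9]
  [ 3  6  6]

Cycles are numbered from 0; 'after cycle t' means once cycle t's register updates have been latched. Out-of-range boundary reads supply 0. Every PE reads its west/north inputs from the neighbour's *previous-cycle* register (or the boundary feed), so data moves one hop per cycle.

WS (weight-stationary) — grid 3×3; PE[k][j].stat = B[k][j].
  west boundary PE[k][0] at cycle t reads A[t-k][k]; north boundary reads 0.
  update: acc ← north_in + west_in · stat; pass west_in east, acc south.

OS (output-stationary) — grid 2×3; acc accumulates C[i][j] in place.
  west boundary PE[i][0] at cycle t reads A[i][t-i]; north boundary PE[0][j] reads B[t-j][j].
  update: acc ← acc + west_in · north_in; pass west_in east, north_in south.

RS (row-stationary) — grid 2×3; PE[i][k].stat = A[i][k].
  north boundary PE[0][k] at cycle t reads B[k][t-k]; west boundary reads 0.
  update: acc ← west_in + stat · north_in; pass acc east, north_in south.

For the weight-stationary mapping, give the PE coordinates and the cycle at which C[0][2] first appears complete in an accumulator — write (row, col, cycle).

WS — PE[2][2] is where C[0][2] collects:
  step 0 · PE2,2: acc=0; fwd→0 fwd↓0
  step 1 · PE2,2: acc=0; fwd→0 fwd↓0
  step 2 · PE2,2: acc=0; fwd→0 fwd↓0
  step 3 · PE2,2: acc=0; fwd→0 fwd↓0
  step 4 · PE2,2: acc=67; fwd→8 fwd↓67

(row, col, cycle) = (2, 2, 4)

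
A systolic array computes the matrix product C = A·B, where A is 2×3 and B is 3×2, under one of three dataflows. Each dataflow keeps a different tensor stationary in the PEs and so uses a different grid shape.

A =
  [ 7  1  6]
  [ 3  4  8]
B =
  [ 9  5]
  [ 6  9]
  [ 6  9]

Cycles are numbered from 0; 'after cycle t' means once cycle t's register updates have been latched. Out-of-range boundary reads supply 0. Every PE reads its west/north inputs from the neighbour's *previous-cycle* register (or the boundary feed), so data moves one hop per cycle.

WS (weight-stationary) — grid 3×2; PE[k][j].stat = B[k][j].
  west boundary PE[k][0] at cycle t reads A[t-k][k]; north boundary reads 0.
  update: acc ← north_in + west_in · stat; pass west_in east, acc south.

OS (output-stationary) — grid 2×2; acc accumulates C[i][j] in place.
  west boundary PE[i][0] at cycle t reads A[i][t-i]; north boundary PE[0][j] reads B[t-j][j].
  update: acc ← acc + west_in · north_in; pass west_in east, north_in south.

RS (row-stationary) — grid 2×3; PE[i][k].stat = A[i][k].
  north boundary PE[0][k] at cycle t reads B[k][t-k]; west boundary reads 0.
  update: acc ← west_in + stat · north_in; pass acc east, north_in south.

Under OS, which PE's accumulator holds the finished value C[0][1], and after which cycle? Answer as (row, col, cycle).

OS — PE[0][1] is where C[0][1] collects:
  c0 r0c1: 0 / 0 / 0
  c1 r0c1: 35 / 7 / 5
  c2 r0c1: 44 / 1 / 9
  c3 r0c1: 98 / 6 / 9

(row, col, cycle) = (0, 1, 3)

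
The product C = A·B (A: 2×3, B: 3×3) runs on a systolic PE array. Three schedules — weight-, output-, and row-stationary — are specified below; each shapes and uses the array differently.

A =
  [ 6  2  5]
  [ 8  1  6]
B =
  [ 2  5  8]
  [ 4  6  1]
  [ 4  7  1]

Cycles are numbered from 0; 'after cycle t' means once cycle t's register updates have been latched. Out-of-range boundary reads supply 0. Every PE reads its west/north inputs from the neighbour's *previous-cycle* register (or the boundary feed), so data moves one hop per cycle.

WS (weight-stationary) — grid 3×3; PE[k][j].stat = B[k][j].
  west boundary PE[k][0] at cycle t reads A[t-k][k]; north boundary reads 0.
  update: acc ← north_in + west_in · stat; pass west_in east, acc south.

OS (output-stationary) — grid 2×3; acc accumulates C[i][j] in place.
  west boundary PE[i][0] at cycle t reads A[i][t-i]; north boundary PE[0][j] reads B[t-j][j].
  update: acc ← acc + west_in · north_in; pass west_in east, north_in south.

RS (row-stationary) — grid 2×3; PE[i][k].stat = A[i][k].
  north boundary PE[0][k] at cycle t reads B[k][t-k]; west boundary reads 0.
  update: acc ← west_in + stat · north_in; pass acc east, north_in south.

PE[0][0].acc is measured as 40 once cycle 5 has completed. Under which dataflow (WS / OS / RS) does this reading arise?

WS (3×3 grid), PE[0][0]:
  step 0 · PE0,0: acc=12; fwd→6 fwd↓12
  step 1 · PE0,0: acc=16; fwd→8 fwd↓16
  step 2 · PE0,0: acc=0; fwd→0 fwd↓0
  step 3 · PE0,0: acc=0; fwd→0 fwd↓0
  step 4 · PE0,0: acc=0; fwd→0 fwd↓0
  step 5 · PE0,0: acc=0; fwd→0 fwd↓0
OS (2×3 grid), PE[0][0]:
  step 0 · PE0,0: acc=12; fwd→6 fwd↓2
  step 1 · PE0,0: acc=20; fwd→2 fwd↓4
  step 2 · PE0,0: acc=40; fwd→5 fwd↓4
  step 3 · PE0,0: acc=40; fwd→0 fwd↓0
  step 4 · PE0,0: acc=40; fwd→0 fwd↓0
  step 5 · PE0,0: acc=40; fwd→0 fwd↓0
RS (2×3 grid), PE[0][0]:
  step 0 · PE0,0: acc=12; fwd→12 fwd↓2
  step 1 · PE0,0: acc=30; fwd→30 fwd↓5
  step 2 · PE0,0: acc=48; fwd→48 fwd↓8
  step 3 · PE0,0: acc=0; fwd→0 fwd↓0
  step 4 · PE0,0: acc=0; fwd→0 fwd↓0
  step 5 · PE0,0: acc=0; fwd→0 fwd↓0

dataflow = OS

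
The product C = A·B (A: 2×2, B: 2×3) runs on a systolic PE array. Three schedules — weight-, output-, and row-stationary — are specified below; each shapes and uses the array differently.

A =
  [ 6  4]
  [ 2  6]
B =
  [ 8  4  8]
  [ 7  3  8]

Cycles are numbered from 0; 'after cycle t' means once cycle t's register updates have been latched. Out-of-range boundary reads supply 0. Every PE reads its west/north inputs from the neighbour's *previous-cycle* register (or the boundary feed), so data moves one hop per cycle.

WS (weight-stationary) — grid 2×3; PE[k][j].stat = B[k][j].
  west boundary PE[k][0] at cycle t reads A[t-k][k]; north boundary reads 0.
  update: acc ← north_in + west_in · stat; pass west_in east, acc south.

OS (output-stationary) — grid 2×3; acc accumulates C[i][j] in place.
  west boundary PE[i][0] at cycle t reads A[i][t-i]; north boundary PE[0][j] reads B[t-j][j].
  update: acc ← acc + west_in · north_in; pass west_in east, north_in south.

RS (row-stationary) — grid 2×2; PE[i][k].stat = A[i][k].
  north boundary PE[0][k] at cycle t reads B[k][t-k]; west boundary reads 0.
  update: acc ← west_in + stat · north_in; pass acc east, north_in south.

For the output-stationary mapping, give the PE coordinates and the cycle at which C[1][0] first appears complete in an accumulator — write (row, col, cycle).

(row, col, cycle) = (1, 0, 2)

OS: C[1][0] accumulates in PE[1][0]:
  cycle 0: PE[1][0] → acc 0, east 0, south 0
  cycle 1: PE[1][0] → acc 16, east 2, south 8
  cycle 2: PE[1][0] → acc 58, east 6, south 7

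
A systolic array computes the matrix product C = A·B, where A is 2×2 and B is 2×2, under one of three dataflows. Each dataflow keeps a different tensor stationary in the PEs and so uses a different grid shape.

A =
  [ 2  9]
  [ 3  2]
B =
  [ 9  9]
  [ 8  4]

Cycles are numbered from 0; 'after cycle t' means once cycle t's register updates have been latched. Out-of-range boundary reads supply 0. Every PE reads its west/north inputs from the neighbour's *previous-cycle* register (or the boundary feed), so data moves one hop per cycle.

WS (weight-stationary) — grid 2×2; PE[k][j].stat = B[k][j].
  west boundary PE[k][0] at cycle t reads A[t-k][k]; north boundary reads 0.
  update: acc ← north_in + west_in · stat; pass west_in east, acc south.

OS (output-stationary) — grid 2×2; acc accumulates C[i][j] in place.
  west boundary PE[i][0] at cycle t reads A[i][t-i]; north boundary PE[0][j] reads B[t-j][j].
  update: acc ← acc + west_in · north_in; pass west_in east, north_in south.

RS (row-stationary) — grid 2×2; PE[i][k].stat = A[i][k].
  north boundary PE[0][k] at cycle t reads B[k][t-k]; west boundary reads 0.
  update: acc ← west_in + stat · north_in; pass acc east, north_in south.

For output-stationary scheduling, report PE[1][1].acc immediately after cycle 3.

PE[1][1].acc = 35

OS on a 2×2 grid — tracing PE[1][1] and its feeders:
  0: (0,1).acc=0  regs=<0,0>
  0: (1,0).acc=0  regs=<0,0>
  0: (1,1).acc=0  regs=<0,0>
  1: (0,1).acc=18  regs=<2,9>
  1: (1,0).acc=27  regs=<3,9>
  1: (1,1).acc=0  regs=<0,0>
  2: (0,1).acc=54  regs=<9,4>
  2: (1,0).acc=43  regs=<2,8>
  2: (1,1).acc=27  regs=<3,9>
  3: (0,1).acc=54  regs=<0,0>
  3: (1,0).acc=43  regs=<0,0>
  3: (1,1).acc=35  regs=<2,4>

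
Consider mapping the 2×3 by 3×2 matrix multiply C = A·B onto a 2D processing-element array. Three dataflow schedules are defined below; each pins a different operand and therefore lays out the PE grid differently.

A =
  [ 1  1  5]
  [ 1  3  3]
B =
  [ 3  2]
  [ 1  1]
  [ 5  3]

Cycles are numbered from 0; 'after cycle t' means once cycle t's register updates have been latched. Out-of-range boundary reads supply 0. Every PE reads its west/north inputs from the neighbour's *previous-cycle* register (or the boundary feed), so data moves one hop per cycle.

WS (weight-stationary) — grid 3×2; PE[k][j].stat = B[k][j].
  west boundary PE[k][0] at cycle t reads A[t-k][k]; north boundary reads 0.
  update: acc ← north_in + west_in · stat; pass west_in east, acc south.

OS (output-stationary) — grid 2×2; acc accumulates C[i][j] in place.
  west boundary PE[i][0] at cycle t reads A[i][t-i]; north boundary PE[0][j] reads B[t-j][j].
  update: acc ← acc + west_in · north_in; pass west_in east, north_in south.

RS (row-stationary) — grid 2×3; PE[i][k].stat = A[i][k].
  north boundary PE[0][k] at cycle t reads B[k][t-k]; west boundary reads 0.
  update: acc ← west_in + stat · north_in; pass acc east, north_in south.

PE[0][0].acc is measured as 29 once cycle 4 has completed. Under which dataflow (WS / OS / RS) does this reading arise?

dataflow = OS

— WS: 3×2; PE[0][0] trace:
  after 0 — PE[0][0] acc=3, pass-E 1, pass-S 3
  after 1 — PE[0][0] acc=3, pass-E 1, pass-S 3
  after 2 — PE[0][0] acc=0, pass-E 0, pass-S 0
  after 3 — PE[0][0] acc=0, pass-E 0, pass-S 0
  after 4 — PE[0][0] acc=0, pass-E 0, pass-S 0
— OS: 2×2; PE[0][0] trace:
  after 0 — PE[0][0] acc=3, pass-E 1, pass-S 3
  after 1 — PE[0][0] acc=4, pass-E 1, pass-S 1
  after 2 — PE[0][0] acc=29, pass-E 5, pass-S 5
  after 3 — PE[0][0] acc=29, pass-E 0, pass-S 0
  after 4 — PE[0][0] acc=29, pass-E 0, pass-S 0
— RS: 2×3; PE[0][0] trace:
  after 0 — PE[0][0] acc=3, pass-E 3, pass-S 3
  after 1 — PE[0][0] acc=2, pass-E 2, pass-S 2
  after 2 — PE[0][0] acc=0, pass-E 0, pass-S 0
  after 3 — PE[0][0] acc=0, pass-E 0, pass-S 0
  after 4 — PE[0][0] acc=0, pass-E 0, pass-S 0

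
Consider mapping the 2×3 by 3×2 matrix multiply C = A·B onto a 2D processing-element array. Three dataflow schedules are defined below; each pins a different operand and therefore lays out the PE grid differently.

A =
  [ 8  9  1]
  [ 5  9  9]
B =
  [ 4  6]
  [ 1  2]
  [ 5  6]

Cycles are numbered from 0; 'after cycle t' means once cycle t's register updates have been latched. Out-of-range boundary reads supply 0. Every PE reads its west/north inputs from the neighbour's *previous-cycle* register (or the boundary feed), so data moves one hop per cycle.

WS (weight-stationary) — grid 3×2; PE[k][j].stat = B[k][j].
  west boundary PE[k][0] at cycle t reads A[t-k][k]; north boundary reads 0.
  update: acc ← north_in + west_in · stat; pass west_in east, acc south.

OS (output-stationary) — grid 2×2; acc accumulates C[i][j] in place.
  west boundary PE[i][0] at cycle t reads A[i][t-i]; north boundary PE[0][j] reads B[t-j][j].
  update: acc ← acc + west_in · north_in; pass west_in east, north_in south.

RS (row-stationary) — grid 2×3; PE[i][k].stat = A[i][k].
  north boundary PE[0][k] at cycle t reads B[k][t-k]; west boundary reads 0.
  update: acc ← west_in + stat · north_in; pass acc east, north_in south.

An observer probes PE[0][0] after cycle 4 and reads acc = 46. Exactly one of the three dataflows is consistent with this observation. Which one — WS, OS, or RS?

WS [3×2] PE[0][0] across cycles:
  [0] (0,0) acc=32 (h:8 v:32)
  [1] (0,0) acc=20 (h:5 v:20)
  [2] (0,0) acc=0 (h:0 v:0)
  [3] (0,0) acc=0 (h:0 v:0)
  [4] (0,0) acc=0 (h:0 v:0)
OS [2×2] PE[0][0] across cycles:
  [0] (0,0) acc=32 (h:8 v:4)
  [1] (0,0) acc=41 (h:9 v:1)
  [2] (0,0) acc=46 (h:1 v:5)
  [3] (0,0) acc=46 (h:0 v:0)
  [4] (0,0) acc=46 (h:0 v:0)
RS [2×3] PE[0][0] across cycles:
  [0] (0,0) acc=32 (h:32 v:4)
  [1] (0,0) acc=48 (h:48 v:6)
  [2] (0,0) acc=0 (h:0 v:0)
  [3] (0,0) acc=0 (h:0 v:0)
  [4] (0,0) acc=0 (h:0 v:0)

dataflow = OS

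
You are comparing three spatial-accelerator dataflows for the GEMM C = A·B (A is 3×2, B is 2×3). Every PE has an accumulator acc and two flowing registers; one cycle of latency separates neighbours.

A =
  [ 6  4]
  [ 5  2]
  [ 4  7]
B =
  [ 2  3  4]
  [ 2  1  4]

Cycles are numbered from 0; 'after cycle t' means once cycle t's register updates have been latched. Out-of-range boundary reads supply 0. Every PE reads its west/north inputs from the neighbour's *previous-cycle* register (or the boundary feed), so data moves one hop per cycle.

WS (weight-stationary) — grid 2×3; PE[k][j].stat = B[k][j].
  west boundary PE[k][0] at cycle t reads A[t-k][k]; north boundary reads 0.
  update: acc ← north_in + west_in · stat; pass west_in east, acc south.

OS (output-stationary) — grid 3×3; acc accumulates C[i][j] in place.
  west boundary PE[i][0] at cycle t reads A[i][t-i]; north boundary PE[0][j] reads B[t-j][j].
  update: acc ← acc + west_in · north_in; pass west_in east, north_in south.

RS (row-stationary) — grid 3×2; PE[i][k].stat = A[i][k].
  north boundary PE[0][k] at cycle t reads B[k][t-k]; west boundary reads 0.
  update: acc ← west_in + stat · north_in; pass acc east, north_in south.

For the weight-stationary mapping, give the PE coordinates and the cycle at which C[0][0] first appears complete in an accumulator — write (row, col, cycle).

WS: C[0][0] accumulates in PE[1][0]:
  after 0 — PE[1][0] acc=0, pass-E 0, pass-S 0
  after 1 — PE[1][0] acc=20, pass-E 4, pass-S 20

(row, col, cycle) = (1, 0, 1)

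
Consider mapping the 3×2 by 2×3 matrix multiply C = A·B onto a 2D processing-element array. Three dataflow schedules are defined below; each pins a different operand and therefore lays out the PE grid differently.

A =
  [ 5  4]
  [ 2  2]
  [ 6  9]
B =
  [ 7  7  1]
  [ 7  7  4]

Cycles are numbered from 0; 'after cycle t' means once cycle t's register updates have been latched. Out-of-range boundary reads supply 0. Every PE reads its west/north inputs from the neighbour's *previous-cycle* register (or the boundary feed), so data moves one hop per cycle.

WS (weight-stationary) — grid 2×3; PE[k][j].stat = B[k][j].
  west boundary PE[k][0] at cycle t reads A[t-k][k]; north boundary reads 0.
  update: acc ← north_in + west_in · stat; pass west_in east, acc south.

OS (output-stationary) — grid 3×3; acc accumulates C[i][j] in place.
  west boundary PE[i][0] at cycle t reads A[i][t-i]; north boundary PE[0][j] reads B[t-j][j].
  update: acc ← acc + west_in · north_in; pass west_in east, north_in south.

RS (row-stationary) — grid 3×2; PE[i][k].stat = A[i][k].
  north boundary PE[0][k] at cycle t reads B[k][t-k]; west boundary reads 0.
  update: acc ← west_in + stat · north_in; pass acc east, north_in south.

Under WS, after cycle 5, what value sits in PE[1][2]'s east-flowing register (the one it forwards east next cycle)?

register = 9

WS (2×3). Following PE[1][2] plus its west/north inputs:
  [0] (0,2) acc=0 (h:0 v:0)
  [0] (1,1) acc=0 (h:0 v:0)
  [0] (1,2) acc=0 (h:0 v:0)
  [1] (0,2) acc=0 (h:0 v:0)
  [1] (1,1) acc=0 (h:0 v:0)
  [1] (1,2) acc=0 (h:0 v:0)
  [2] (0,2) acc=5 (h:5 v:5)
  [2] (1,1) acc=63 (h:4 v:63)
  [2] (1,2) acc=0 (h:0 v:0)
  [3] (0,2) acc=2 (h:2 v:2)
  [3] (1,1) acc=28 (h:2 v:28)
  [3] (1,2) acc=21 (h:4 v:21)
  [4] (0,2) acc=6 (h:6 v:6)
  [4] (1,1) acc=105 (h:9 v:105)
  [4] (1,2) acc=10 (h:2 v:10)
  [5] (0,2) acc=0 (h:0 v:0)
  [5] (1,1) acc=0 (h:0 v:0)
  [5] (1,2) acc=42 (h:9 v:42)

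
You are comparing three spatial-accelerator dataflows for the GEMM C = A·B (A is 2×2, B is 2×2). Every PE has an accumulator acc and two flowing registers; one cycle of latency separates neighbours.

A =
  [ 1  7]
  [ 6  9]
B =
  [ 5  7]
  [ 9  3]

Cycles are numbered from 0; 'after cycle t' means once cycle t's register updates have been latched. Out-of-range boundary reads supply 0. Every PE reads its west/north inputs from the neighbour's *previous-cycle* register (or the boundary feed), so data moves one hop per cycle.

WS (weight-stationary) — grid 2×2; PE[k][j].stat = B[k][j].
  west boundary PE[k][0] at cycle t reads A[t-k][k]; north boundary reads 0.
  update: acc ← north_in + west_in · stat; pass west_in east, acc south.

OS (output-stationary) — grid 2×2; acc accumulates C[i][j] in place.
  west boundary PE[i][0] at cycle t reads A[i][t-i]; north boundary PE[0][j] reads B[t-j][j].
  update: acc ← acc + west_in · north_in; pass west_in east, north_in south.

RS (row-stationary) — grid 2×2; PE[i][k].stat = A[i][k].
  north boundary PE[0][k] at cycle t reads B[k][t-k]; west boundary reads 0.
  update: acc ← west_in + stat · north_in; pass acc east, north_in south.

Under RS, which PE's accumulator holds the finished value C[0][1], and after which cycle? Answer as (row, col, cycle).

(row, col, cycle) = (0, 1, 2)

Under RS, C[0][1] lands at PE[0][1]:
  [0] (0,1) acc=0 (h:0 v:0)
  [1] (0,1) acc=68 (h:68 v:9)
  [2] (0,1) acc=28 (h:28 v:3)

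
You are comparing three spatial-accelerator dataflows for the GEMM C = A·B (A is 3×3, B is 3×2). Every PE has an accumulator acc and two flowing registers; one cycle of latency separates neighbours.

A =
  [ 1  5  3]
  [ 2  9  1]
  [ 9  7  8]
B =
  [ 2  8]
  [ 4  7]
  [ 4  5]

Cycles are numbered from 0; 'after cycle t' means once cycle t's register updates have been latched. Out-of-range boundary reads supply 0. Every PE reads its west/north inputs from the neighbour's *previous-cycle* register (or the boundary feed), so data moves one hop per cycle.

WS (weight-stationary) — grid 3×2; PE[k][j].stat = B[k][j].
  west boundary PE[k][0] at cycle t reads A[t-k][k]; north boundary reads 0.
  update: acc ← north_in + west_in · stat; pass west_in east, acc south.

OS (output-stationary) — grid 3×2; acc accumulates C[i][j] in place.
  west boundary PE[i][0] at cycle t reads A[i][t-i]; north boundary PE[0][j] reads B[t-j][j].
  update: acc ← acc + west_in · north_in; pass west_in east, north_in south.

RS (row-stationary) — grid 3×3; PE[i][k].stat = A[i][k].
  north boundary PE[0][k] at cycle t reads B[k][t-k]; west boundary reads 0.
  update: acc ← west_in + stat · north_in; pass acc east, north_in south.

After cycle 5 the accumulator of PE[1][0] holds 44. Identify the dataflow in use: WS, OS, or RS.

WS [3×2] PE[1][0] across cycles:
  t=0 PE[1][0]: acc=0 h=0 v=0
  t=1 PE[1][0]: acc=22 h=5 v=22
  t=2 PE[1][0]: acc=40 h=9 v=40
  t=3 PE[1][0]: acc=46 h=7 v=46
  t=4 PE[1][0]: acc=0 h=0 v=0
  t=5 PE[1][0]: acc=0 h=0 v=0
OS [3×2] PE[1][0] across cycles:
  t=0 PE[1][0]: acc=0 h=0 v=0
  t=1 PE[1][0]: acc=4 h=2 v=2
  t=2 PE[1][0]: acc=40 h=9 v=4
  t=3 PE[1][0]: acc=44 h=1 v=4
  t=4 PE[1][0]: acc=44 h=0 v=0
  t=5 PE[1][0]: acc=44 h=0 v=0
RS [3×3] PE[1][0] across cycles:
  t=0 PE[1][0]: acc=0 h=0 v=0
  t=1 PE[1][0]: acc=4 h=4 v=2
  t=2 PE[1][0]: acc=16 h=16 v=8
  t=3 PE[1][0]: acc=0 h=0 v=0
  t=4 PE[1][0]: acc=0 h=0 v=0
  t=5 PE[1][0]: acc=0 h=0 v=0

dataflow = OS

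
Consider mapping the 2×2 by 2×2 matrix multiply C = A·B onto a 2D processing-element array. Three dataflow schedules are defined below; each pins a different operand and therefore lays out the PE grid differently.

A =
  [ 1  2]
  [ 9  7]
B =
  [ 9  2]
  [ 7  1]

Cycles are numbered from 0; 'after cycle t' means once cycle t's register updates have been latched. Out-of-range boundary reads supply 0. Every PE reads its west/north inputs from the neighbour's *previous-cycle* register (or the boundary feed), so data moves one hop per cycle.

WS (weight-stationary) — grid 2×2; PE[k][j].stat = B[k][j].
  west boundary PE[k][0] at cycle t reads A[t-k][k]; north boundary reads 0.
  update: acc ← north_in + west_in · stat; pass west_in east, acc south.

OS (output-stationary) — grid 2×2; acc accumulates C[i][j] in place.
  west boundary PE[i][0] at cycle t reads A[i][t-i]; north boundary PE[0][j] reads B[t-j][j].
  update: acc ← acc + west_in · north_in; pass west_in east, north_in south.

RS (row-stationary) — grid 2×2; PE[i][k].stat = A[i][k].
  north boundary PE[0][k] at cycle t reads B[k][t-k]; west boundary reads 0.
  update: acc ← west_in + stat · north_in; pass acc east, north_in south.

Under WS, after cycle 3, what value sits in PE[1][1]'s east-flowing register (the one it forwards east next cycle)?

register = 7

WS (2×2). Following PE[1][1] plus its west/north inputs:
  @0  [0,1]  acc 0  |  →0  ↓0
  @0  [1,0]  acc 0  |  →0  ↓0
  @0  [1,1]  acc 0  |  →0  ↓0
  @1  [0,1]  acc 2  |  →1  ↓2
  @1  [1,0]  acc 23  |  →2  ↓23
  @1  [1,1]  acc 0  |  →0  ↓0
  @2  [0,1]  acc 18  |  →9  ↓18
  @2  [1,0]  acc 130  |  →7  ↓130
  @2  [1,1]  acc 4  |  →2  ↓4
  @3  [0,1]  acc 0  |  →0  ↓0
  @3  [1,0]  acc 0  |  →0  ↓0
  @3  [1,1]  acc 25  |  →7  ↓25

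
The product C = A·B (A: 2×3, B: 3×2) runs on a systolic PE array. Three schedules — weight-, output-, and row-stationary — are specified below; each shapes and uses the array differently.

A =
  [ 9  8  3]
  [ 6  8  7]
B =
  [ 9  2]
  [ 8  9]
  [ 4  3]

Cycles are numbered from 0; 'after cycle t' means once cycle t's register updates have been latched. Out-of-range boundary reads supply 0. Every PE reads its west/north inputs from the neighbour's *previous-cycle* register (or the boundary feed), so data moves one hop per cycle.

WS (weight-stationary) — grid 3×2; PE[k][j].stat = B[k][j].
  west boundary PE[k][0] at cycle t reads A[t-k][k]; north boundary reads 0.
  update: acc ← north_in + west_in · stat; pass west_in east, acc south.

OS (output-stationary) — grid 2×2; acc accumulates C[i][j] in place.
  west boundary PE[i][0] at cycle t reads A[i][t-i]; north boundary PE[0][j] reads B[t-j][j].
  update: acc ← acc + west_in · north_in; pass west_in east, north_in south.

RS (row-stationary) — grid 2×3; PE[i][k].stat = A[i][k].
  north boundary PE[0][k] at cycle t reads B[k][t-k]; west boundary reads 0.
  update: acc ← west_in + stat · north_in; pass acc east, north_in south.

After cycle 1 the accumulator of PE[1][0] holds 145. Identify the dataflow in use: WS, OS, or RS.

WS [3×2] PE[1][0] across cycles:
  @0  [1,0]  acc 0  |  →0  ↓0
  @1  [1,0]  acc 145  |  →8  ↓145
OS [2×2] PE[1][0] across cycles:
  @0  [1,0]  acc 0  |  →0  ↓0
  @1  [1,0]  acc 54  |  →6  ↓9
RS [2×3] PE[1][0] across cycles:
  @0  [1,0]  acc 0  |  →0  ↓0
  @1  [1,0]  acc 54  |  →54  ↓9

dataflow = WS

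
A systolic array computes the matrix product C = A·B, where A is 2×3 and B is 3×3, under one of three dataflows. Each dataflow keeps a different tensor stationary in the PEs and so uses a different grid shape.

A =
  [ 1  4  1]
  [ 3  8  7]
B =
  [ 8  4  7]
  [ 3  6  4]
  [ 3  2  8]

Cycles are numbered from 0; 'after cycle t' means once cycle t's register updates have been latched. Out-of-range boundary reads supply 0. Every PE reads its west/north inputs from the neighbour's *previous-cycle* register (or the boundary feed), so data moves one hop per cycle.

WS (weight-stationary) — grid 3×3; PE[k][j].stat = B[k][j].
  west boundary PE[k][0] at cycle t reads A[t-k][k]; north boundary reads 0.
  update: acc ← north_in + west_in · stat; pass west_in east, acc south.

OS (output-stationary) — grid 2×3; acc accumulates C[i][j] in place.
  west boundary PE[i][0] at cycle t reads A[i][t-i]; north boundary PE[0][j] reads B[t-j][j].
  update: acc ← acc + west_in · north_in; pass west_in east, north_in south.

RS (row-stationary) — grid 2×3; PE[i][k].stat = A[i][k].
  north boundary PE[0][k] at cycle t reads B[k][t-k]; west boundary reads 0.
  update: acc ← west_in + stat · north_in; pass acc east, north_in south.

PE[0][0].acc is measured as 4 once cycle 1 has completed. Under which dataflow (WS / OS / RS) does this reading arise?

dataflow = RS

WS (3×3 grid), PE[0][0]:
  t=0 PE[0][0]: acc=8 h=1 v=8
  t=1 PE[0][0]: acc=24 h=3 v=24
OS (2×3 grid), PE[0][0]:
  t=0 PE[0][0]: acc=8 h=1 v=8
  t=1 PE[0][0]: acc=20 h=4 v=3
RS (2×3 grid), PE[0][0]:
  t=0 PE[0][0]: acc=8 h=8 v=8
  t=1 PE[0][0]: acc=4 h=4 v=4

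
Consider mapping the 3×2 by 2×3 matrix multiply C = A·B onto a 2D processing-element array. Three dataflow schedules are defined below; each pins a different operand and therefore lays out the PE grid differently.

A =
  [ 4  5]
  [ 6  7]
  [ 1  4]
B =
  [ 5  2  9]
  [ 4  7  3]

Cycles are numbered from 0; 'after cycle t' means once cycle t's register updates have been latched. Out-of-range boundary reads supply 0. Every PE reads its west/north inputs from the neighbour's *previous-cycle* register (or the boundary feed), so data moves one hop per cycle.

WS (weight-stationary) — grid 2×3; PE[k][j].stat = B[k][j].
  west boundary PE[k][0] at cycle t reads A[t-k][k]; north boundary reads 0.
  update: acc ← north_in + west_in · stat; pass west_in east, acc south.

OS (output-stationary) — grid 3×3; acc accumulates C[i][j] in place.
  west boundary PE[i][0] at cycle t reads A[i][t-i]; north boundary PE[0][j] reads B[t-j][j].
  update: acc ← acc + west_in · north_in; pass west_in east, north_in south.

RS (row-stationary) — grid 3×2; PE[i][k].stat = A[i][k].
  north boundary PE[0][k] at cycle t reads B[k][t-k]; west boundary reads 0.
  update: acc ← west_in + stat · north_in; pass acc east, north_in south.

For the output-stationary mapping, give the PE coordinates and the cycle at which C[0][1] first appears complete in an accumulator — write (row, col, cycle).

Under OS, C[0][1] lands at PE[0][1]:
  t=0 PE[0][1]: acc=0 h=0 v=0
  t=1 PE[0][1]: acc=8 h=4 v=2
  t=2 PE[0][1]: acc=43 h=5 v=7

(row, col, cycle) = (0, 1, 2)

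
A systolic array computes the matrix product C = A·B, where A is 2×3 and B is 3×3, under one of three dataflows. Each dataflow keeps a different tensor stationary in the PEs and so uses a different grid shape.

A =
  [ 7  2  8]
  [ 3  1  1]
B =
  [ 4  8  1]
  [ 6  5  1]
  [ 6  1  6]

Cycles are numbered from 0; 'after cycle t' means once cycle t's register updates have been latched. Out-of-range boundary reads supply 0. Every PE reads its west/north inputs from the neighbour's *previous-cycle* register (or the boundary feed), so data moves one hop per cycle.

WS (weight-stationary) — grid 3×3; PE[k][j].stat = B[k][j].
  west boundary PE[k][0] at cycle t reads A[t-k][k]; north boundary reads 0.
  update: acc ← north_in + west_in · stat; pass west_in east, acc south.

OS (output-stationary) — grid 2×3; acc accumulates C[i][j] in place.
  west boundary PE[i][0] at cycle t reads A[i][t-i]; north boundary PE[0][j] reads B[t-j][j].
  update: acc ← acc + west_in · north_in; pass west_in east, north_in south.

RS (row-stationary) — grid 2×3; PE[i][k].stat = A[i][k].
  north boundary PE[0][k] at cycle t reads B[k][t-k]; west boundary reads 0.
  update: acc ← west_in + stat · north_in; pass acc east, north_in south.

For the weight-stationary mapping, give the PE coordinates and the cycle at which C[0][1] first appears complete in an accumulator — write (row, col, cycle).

Under WS, C[0][1] lands at PE[2][1]:
  cycle 0: PE[2][1] → acc 0, east 0, south 0
  cycle 1: PE[2][1] → acc 0, east 0, south 0
  cycle 2: PE[2][1] → acc 0, east 0, south 0
  cycle 3: PE[2][1] → acc 74, east 8, south 74

(row, col, cycle) = (2, 1, 3)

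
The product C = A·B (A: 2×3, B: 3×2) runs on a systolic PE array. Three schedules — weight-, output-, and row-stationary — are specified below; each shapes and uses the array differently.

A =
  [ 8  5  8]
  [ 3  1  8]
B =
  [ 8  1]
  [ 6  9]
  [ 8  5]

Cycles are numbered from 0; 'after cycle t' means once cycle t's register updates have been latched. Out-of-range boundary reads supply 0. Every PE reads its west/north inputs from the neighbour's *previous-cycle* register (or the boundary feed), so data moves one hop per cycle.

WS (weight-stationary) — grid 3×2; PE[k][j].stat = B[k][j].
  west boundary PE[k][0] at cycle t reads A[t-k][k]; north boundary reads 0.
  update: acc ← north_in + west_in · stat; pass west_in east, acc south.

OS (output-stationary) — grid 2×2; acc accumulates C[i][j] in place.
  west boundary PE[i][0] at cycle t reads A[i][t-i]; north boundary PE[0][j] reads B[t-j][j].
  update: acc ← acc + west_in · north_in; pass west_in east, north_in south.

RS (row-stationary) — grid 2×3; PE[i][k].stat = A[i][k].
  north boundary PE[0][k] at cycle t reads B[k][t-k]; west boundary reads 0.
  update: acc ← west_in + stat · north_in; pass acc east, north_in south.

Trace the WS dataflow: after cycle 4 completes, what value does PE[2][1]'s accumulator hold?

Tracing WS — 3×2 array, target PE[2][1]:
  cycle 0: PE[1][1] → acc 0, east 0, south 0
  cycle 0: PE[2][0] → acc 0, east 0, south 0
  cycle 0: PE[2][1] → acc 0, east 0, south 0
  cycle 1: PE[1][1] → acc 0, east 0, south 0
  cycle 1: PE[2][0] → acc 0, east 0, south 0
  cycle 1: PE[2][1] → acc 0, east 0, south 0
  cycle 2: PE[1][1] → acc 53, east 5, south 53
  cycle 2: PE[2][0] → acc 158, east 8, south 158
  cycle 2: PE[2][1] → acc 0, east 0, south 0
  cycle 3: PE[1][1] → acc 12, east 1, south 12
  cycle 3: PE[2][0] → acc 94, east 8, south 94
  cycle 3: PE[2][1] → acc 93, east 8, south 93
  cycle 4: PE[1][1] → acc 0, east 0, south 0
  cycle 4: PE[2][0] → acc 0, east 0, south 0
  cycle 4: PE[2][1] → acc 52, east 8, south 52

PE[2][1].acc = 52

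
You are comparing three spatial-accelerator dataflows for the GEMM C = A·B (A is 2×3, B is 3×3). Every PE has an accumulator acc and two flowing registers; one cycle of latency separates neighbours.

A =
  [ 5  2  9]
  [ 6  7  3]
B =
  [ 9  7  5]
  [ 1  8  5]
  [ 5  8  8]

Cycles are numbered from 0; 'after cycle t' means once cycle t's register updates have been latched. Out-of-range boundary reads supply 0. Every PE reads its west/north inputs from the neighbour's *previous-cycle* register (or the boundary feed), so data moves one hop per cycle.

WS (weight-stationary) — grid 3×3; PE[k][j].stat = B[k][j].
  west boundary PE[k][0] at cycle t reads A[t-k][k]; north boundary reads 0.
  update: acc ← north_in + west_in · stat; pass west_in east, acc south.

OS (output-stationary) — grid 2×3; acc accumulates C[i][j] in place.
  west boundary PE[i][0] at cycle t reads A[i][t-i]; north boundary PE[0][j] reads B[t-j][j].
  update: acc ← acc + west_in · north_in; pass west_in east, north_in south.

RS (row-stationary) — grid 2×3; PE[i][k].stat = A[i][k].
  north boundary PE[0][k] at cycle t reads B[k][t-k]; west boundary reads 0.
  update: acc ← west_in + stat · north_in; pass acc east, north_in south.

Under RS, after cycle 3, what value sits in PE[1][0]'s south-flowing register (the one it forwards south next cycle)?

register = 5

RS on a 2×3 grid — tracing PE[1][0] and its feeders:
  @0  [0,0]  acc 45  |  →45  ↓9
  @0  [1,0]  acc 0  |  →0  ↓0
  @1  [0,0]  acc 35  |  →35  ↓7
  @1  [1,0]  acc 54  |  →54  ↓9
  @2  [0,0]  acc 25  |  →25  ↓5
  @2  [1,0]  acc 42  |  →42  ↓7
  @3  [0,0]  acc 0  |  →0  ↓0
  @3  [1,0]  acc 30  |  →30  ↓5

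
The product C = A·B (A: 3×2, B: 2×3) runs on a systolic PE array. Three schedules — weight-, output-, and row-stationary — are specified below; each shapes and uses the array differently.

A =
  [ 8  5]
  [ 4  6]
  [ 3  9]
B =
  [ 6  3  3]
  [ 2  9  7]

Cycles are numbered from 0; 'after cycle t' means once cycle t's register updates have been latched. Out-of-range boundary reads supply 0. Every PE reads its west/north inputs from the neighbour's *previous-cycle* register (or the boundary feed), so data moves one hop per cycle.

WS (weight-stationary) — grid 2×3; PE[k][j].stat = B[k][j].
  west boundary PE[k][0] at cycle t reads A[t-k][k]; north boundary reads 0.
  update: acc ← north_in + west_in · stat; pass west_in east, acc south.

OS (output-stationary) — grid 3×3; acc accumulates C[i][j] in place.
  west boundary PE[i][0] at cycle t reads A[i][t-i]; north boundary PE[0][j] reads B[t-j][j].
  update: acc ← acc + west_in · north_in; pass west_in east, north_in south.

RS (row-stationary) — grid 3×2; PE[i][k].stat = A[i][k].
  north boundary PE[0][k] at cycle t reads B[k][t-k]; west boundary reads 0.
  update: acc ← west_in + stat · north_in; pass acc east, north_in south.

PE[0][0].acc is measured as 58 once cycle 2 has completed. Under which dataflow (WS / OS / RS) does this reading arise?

Under WS (2×3), PE[0][0]:
  c0 r0c0: 48 / 8 / 48
  c1 r0c0: 24 / 4 / 24
  c2 r0c0: 18 / 3 / 18
Under OS (3×3), PE[0][0]:
  c0 r0c0: 48 / 8 / 6
  c1 r0c0: 58 / 5 / 2
  c2 r0c0: 58 / 0 / 0
Under RS (3×2), PE[0][0]:
  c0 r0c0: 48 / 48 / 6
  c1 r0c0: 24 / 24 / 3
  c2 r0c0: 24 / 24 / 3

dataflow = OS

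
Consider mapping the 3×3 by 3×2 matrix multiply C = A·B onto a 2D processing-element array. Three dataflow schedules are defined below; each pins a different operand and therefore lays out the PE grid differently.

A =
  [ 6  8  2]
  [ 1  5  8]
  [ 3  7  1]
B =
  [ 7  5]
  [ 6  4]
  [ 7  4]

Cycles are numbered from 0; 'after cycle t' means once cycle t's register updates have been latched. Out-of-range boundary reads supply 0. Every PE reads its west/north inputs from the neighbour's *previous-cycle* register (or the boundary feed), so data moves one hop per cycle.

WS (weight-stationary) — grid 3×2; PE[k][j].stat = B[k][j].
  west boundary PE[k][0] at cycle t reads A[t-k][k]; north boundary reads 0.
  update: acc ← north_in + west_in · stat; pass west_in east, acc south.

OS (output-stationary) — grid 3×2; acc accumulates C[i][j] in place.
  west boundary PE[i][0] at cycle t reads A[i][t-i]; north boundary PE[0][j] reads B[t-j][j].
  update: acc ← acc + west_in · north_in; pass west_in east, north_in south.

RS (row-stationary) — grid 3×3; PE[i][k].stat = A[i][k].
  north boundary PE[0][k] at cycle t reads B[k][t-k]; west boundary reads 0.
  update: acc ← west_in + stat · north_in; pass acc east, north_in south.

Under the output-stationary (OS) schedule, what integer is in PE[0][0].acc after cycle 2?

Tracing OS — 3×2 array, target PE[0][0]:
  @0  [0,0]  acc 42  |  →6  ↓7
  @1  [0,0]  acc 90  |  →8  ↓6
  @2  [0,0]  acc 104  |  →2  ↓7

PE[0][0].acc = 104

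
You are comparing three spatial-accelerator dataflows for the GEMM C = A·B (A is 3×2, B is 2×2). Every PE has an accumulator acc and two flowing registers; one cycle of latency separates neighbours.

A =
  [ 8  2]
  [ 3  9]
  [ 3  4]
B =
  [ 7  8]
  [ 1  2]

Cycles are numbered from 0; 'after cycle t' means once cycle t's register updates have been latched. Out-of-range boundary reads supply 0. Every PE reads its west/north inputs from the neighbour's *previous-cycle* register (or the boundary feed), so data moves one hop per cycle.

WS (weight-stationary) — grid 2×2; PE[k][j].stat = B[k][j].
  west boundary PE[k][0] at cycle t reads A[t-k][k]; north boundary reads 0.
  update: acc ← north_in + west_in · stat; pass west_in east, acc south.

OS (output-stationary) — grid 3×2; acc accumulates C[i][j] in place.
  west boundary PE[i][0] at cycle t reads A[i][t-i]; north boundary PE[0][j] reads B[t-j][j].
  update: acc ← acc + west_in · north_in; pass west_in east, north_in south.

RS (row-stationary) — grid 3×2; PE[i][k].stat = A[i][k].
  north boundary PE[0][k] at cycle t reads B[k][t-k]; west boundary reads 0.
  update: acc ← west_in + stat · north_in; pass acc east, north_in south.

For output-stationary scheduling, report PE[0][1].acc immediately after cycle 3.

PE[0][1].acc = 68

OS 3×2: PE[0][1] cycle-by-cycle (with neighbour feeds):
  c0 r0c0: 56 / 8 / 7
  c0 r0c1: 0 / 0 / 0
  c1 r0c0: 58 / 2 / 1
  c1 r0c1: 64 / 8 / 8
  c2 r0c0: 58 / 0 / 0
  c2 r0c1: 68 / 2 / 2
  c3 r0c0: 58 / 0 / 0
  c3 r0c1: 68 / 0 / 0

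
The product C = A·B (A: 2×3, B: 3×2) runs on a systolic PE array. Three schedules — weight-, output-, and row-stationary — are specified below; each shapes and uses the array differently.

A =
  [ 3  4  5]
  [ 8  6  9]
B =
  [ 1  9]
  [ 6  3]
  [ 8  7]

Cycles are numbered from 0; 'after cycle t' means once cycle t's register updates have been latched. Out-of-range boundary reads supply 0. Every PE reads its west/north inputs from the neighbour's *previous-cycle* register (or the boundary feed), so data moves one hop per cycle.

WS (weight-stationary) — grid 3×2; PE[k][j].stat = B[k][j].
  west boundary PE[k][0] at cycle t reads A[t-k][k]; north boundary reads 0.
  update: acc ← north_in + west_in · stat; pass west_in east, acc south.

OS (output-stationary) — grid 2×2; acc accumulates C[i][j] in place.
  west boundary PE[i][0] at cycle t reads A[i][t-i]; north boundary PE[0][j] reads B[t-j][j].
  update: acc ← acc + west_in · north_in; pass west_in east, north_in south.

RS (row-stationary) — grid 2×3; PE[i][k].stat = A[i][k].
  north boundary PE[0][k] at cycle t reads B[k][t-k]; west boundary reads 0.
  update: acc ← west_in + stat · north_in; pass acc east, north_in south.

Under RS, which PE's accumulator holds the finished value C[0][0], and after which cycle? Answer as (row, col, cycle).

RS: C[0][0] accumulates in PE[0][2]:
  t=0 PE[0][2]: acc=0 h=0 v=0
  t=1 PE[0][2]: acc=0 h=0 v=0
  t=2 PE[0][2]: acc=67 h=67 v=8

(row, col, cycle) = (0, 2, 2)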